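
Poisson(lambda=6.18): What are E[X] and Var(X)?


E[X] = Var(X) = lambda = 6.18

6.18, 6.18


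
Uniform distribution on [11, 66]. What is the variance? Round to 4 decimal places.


Var = (b-a)^2 / 12
(b-a)^2 = (66 - 11)^2 = 3025
Var = 3025/12 ≈ 252.083333

252.0833


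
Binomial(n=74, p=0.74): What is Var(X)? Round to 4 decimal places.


Var = n*p*(1-p) = 74 * 0.74 * 0.26 = 14.2376

14.2376


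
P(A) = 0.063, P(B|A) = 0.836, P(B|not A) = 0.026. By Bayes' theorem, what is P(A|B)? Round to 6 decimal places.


P(A|B) = P(B|A)*P(A) / P(B), P(B) = P(B|A)*P(A) + P(B|not A)*P(not A)
P(B|A)*P(A) = 0.836 * 0.063 = 0.052668
P(B|not A)*P(not A) = 0.026 * 0.937 = 0.024362
P(B) = 0.052668 + 0.024362 = 0.07703
P(A|B) = 0.052668 / 0.07703 ≈ 0.68373361

0.683734


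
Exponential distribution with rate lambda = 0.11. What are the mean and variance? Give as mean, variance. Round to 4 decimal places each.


mean = 1/lam, var = 1/lam^2
mean = 1 / 0.11 = 100/11 ≈ 9.090909
lam^2 = 0.11^2 = 0.0121
var = 1 / 0.0121 = 10000/121 ≈ 82.644628

9.0909, 82.6446


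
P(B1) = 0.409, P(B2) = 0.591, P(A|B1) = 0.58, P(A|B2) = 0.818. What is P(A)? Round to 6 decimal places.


P(A) = P(A|B1)*P(B1) + P(A|B2)*P(B2)
P(A|B1)*P(B1) = 0.58 * 0.409 = 0.23722
P(A|B2)*P(B2) = 0.818 * 0.591 = 0.483438
P(A) = 0.23722 + 0.483438 = 0.720658

0.720658


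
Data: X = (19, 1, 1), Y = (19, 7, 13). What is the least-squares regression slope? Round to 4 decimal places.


b = sum((xi-xbar)(yi-ybar)) / sum((xi-xbar)^2)
n = 3, xbar = 21/3 = 7, ybar = 39/3 = 13
Sxy = sum((xi-xbar)(yi-ybar)) = 108
Sxx = sum((xi-xbar)^2) = 216
b = Sxy / Sxx = 0.5

0.5000


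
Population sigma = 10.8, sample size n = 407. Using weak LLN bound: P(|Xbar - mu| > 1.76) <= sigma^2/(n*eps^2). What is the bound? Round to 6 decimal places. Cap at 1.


bound = min(1, sigma^2/(n*eps^2))
sigma^2 = 10.8^2 = 116.64
n*eps^2 = 407 * 1.76^2 = 407 * 3.0976 = 1260.7232
sigma^2/(n*eps^2) = 116.64 / 1260.7232 ≈ 0.09251833

0.092518


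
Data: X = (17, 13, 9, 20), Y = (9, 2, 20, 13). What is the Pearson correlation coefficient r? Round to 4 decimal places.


r = sum((xi-xbar)(yi-ybar)) / sqrt(sum((xi-xbar)^2) * sum((yi-ybar)^2))
n = 4, xbar = 59/4 = 14.75, ybar = 44/4 = 11
Sxy = sum((xi-xbar)(yi-ybar)) = -30
Sxx = sum((xi-xbar)^2) = 68.75
Syy = sum((yi-ybar)^2) = 170
sqrt(Sxx*Syy) ≈ 108.108742
r = Sxy / sqrt(Sxx*Syy) = -30 / 108.108742 ≈ -0.277498

-0.2775


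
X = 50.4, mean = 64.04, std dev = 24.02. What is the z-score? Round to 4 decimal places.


z = (X - mu) / sigma
X - mu = 50.4 - 64.04 = -13.64
z = -13.64 / 24.02 = -682/1201 ≈ -0.567860

-0.5679


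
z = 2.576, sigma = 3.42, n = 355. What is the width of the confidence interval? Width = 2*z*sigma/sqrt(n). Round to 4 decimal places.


width = 2*z*sigma/sqrt(n)
2*z*sigma = 2 * 2.576 * 3.42 = 17.61984
sqrt(355) ≈ 18.841444
width = 17.61984 / 18.841444 ≈ 0.935164

0.9352


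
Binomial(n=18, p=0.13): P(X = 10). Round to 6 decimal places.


P = C(n,k) * p^k * (1-p)^(n-k)
C(18,10) = 43758
p^k = 0.13^10 ≈ 0.000000001378585
(1-p)^(n-k) = 0.87^8 ≈ 0.3282117
P = 43758 * 0.000000001378585 * 0.3282117 ≈ 0.000020

0.000020


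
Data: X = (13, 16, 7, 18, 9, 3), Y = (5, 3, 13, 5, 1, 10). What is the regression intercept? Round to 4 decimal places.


a = ybar - b*xbar, where b = sum((xi-xbar)(yi-ybar)) / sum((xi-xbar)^2)
n = 6, xbar = 66/6 = 11, ybar = 37/6 ≈ 6.166667
Sxy = sum((xi-xbar)(yi-ybar)) = -74
Sxx = sum((xi-xbar)^2) = 162
b = Sxy / Sxx = -37/81 ≈ -0.456790
a = 6.166667 - (-0.456790) * 11 = 1813/162 ≈ 11.191358

11.1914


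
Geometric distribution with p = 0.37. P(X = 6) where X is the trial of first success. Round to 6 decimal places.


P = (1-p)^(k-1) * p
(1-p)^(k-1) = 0.63^5 ≈ 0.09924365
P = 0.09924365 * 0.37 ≈ 0.03672015

0.036720


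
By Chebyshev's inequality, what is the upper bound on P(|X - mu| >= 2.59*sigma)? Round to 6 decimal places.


P <= 1/k^2
k^2 = 2.59^2 = 6.7081
1/k^2 = 1 / 6.7081 ≈ 0.14907351

0.149074


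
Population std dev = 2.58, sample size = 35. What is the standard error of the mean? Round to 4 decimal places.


SE = sigma / sqrt(n)
sqrt(35) ≈ 5.916080
SE = 2.58 / 5.916080 ≈ 0.436100

0.4361


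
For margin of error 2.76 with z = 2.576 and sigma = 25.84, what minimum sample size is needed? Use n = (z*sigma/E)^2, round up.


z*sigma/E = 2.576 * 25.84 / 2.76 = 9044/375 ≈ 24.117333
(z*sigma/E)^2 ≈ 581.645767
round up: n = 582

582


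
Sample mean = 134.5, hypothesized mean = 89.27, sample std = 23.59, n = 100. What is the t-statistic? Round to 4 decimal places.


t = (xbar - mu0) / (s/sqrt(n))
xbar - mu0 = 134.5 - 89.27 = 45.23
sqrt(100) = 10
s/sqrt(n) = 23.59 / 10 = 2.359
t = 45.23 / 2.359 = 45230/2359 ≈ 19.173379

19.1734


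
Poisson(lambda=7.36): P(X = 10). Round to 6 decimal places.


P = e^(-lam) * lam^k / k!
e^(-7.36) ≈ 0.0006361985
lam^k = 7.36^10 ≈ 466421051.162623
k! = 10! = 3628800
P = 0.0006361985 * 466421051.162623 / 3628800 ≈ 0.081773

0.081773


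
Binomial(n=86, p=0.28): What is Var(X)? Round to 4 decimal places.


Var = n*p*(1-p) = 86 * 0.28 * 0.72 = 17.3376

17.3376


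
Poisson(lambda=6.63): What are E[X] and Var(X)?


E[X] = Var(X) = lambda = 6.63

6.63, 6.63


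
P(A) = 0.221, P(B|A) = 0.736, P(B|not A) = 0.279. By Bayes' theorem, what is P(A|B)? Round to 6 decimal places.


P(A|B) = P(B|A)*P(A) / P(B), P(B) = P(B|A)*P(A) + P(B|not A)*P(not A)
P(B|A)*P(A) = 0.736 * 0.221 = 0.162656
P(B|not A)*P(not A) = 0.279 * 0.779 = 0.217341
P(B) = 0.162656 + 0.217341 = 0.379997
P(A|B) = 0.162656 / 0.379997 ≈ 0.42804548

0.428045


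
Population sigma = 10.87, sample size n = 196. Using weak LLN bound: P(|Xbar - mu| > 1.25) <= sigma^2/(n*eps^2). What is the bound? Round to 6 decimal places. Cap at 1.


bound = min(1, sigma^2/(n*eps^2))
sigma^2 = 10.87^2 = 118.1569
n*eps^2 = 196 * 1.25^2 = 196 * 1.5625 = 306.25
sigma^2/(n*eps^2) = 118.1569 / 306.25 ≈ 0.38581845

0.385818


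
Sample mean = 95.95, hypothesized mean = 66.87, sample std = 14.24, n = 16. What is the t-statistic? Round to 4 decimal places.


t = (xbar - mu0) / (s/sqrt(n))
xbar - mu0 = 95.95 - 66.87 = 29.08
sqrt(16) = 4
s/sqrt(n) = 14.24 / 4 = 3.56
t = 29.08 / 3.56 = 727/89 ≈ 8.168539

8.1685


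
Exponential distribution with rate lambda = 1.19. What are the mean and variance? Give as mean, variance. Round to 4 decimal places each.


mean = 1/lam, var = 1/lam^2
mean = 1 / 1.19 = 100/119 ≈ 0.840336
lam^2 = 1.19^2 = 1.4161
var = 1 / 1.4161 ≈ 0.706165

0.8403, 0.7062


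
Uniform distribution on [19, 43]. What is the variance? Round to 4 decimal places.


Var = (b-a)^2 / 12
(b-a)^2 = (43 - 19)^2 = 576
Var = 576/12 = 48

48.0000


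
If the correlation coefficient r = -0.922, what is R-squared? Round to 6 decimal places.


R^2 = r^2 = (-0.922)^2 = 0.850084

0.850084


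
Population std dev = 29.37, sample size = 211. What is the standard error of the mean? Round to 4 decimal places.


SE = sigma / sqrt(n)
sqrt(211) ≈ 14.525839
SE = 29.37 / 14.525839 ≈ 2.021914

2.0219


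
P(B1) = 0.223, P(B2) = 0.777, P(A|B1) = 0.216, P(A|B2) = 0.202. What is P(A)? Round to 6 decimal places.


P(A) = P(A|B1)*P(B1) + P(A|B2)*P(B2)
P(A|B1)*P(B1) = 0.216 * 0.223 = 0.048168
P(A|B2)*P(B2) = 0.202 * 0.777 = 0.156954
P(A) = 0.048168 + 0.156954 = 0.205122

0.205122


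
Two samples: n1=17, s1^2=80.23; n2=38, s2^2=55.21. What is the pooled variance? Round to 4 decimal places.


sp^2 = ((n1-1)*s1^2 + (n2-1)*s2^2)/(n1+n2-2)
(n1-1)*s1^2 = 16 * 80.23 = 1283.68
(n2-1)*s2^2 = 37 * 55.21 = 2042.77
numerator = 1283.68 + 2042.77 = 3326.45
n1+n2-2 = 53
sp^2 = 3326.45 / 53 = 66529/1060 ≈ 62.763208

62.7632


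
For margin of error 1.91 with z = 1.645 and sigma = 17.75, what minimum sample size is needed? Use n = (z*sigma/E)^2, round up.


z*sigma/E = 1.645 * 17.75 / 1.91 = 23359/1528 ≈ 15.287304
(z*sigma/E)^2 ≈ 233.701653
round up: n = 234

234


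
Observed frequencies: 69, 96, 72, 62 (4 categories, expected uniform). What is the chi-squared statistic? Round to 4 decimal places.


chi2 = sum((O-E)^2/E), E = total/4
total = 299, E = 299/4 = 74.75
(69 - 74.75)^2 / 74.75 = 33.0625 / 74.75 = 23/52 ≈ 0.442308
(96 - 74.75)^2 / 74.75 = 451.5625 / 74.75 = 7225/1196 ≈ 6.040970
(72 - 74.75)^2 / 74.75 = 7.5625 / 74.75 = 121/1196 ≈ 0.101171
(62 - 74.75)^2 / 74.75 = 162.5625 / 74.75 = 2601/1196 ≈ 2.174749
chi2 = 2619/299 ≈ 8.759197

8.7592


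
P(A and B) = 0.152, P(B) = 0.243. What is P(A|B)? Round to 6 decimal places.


P(A|B) = P(A and B) / P(B) = 0.152 / 0.243 = 152/243 ≈ 0.62551440

0.625514


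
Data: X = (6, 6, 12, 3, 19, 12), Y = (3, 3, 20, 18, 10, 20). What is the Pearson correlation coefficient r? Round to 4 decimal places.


r = sum((xi-xbar)(yi-ybar)) / sqrt(sum((xi-xbar)^2) * sum((yi-ybar)^2))
n = 6, xbar = 58/6 = 29/3 ≈ 9.666667, ybar = 74/6 = 37/3 ≈ 12.333333
Sxy = sum((xi-xbar)(yi-ybar)) = 134/3 ≈ 44.666667
Sxx = sum((xi-xbar)^2) = 508/3 ≈ 169.333333
Syy = sum((yi-ybar)^2) = 988/3 ≈ 329.333333
sqrt(Sxx*Syy) ≈ 236.150611
r = Sxy / sqrt(Sxx*Syy) = 44.666667 / 236.150611 ≈ 0.189145

0.1891


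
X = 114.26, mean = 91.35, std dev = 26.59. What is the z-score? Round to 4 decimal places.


z = (X - mu) / sigma
X - mu = 114.26 - 91.35 = 22.91
z = 22.91 / 26.59 = 2291/2659 ≈ 0.861602

0.8616


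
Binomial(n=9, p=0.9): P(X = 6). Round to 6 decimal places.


P = C(n,k) * p^k * (1-p)^(n-k)
C(9,6) = 84
p^k = 0.9^6 = 0.531441
(1-p)^(n-k) = 0.1^3 = 0.001
P = 84 * 0.531441 * 0.001 ≈ 0.044641

0.044641


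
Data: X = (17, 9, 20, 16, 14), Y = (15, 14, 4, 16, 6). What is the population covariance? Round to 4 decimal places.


Cov = (1/n)*sum((xi-xbar)(yi-ybar))
n = 5, xbar = 76/5 = 15.2, ybar = 55/5 = 11
sum((xi-xbar)(yi-ybar)) = -35
Cov = -35 / 5 = -7

-7.0000


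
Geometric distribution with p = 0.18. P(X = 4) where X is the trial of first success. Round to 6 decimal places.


P = (1-p)^(k-1) * p
(1-p)^(k-1) = 0.82^3 = 0.551368
P = 0.551368 * 0.18 = 0.09924624

0.099246


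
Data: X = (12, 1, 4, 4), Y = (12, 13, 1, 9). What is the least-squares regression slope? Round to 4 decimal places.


b = sum((xi-xbar)(yi-ybar)) / sum((xi-xbar)^2)
n = 4, xbar = 21/4 = 5.25, ybar = 35/4 = 8.75
Sxy = sum((xi-xbar)(yi-ybar)) = 13.25
Sxx = sum((xi-xbar)^2) = 66.75
b = Sxy / Sxx = 53/267 ≈ 0.198502

0.1985


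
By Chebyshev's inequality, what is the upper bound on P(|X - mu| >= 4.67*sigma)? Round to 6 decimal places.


P <= 1/k^2
k^2 = 4.67^2 = 21.8089
1/k^2 = 1 / 21.8089 ≈ 0.04585284

0.045853


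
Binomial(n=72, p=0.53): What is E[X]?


E[X] = n*p = 72 * 0.53 = 38.16

38.16


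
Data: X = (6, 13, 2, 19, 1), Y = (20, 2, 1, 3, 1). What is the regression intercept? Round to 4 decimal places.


a = ybar - b*xbar, where b = sum((xi-xbar)(yi-ybar)) / sum((xi-xbar)^2)
n = 5, xbar = 41/5 = 8.2, ybar = 27/5 = 5.4
Sxy = sum((xi-xbar)(yi-ybar)) = -15.4
Sxx = sum((xi-xbar)^2) = 234.8
b = Sxy / Sxx = -77/1174 ≈ -0.065588
a = 5.4 - (-0.065588) * 8.2 = 6971/1174 ≈ 5.937819

5.9378


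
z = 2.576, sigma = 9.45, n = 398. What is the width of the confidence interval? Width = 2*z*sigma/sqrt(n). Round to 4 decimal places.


width = 2*z*sigma/sqrt(n)
2*z*sigma = 2 * 2.576 * 9.45 = 48.6864
sqrt(398) ≈ 19.949937
width = 48.6864 / 19.949937 ≈ 2.440429

2.4404


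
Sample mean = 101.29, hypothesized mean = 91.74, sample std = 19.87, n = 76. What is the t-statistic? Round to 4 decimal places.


t = (xbar - mu0) / (s/sqrt(n))
xbar - mu0 = 101.29 - 91.74 = 9.55
sqrt(76) ≈ 8.71779789
s/sqrt(n) = 19.87 / 8.71779789 ≈ 2.27924532
t = 9.55 / 2.27924532 ≈ 4.189983

4.1900


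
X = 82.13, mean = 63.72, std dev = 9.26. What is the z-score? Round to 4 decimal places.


z = (X - mu) / sigma
X - mu = 82.13 - 63.72 = 18.41
z = 18.41 / 9.26 = 1841/926 ≈ 1.988121

1.9881


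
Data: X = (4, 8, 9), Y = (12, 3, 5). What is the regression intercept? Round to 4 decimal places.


a = ybar - b*xbar, where b = sum((xi-xbar)(yi-ybar)) / sum((xi-xbar)^2)
n = 3, xbar = 21/3 = 7, ybar = 20/3 ≈ 6.666667
Sxy = sum((xi-xbar)(yi-ybar)) = -23
Sxx = sum((xi-xbar)^2) = 14
b = Sxy / Sxx = -23/14 ≈ -1.642857
a = 6.666667 - (-1.642857) * 7 = 109/6 ≈ 18.166667

18.1667


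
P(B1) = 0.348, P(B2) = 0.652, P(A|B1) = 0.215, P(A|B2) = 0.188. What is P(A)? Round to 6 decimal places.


P(A) = P(A|B1)*P(B1) + P(A|B2)*P(B2)
P(A|B1)*P(B1) = 0.215 * 0.348 = 0.07482
P(A|B2)*P(B2) = 0.188 * 0.652 = 0.122576
P(A) = 0.07482 + 0.122576 = 0.197396

0.197396


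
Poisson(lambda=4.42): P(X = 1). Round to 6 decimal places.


P = e^(-lam) * lam^k / k!
e^(-4.42) ≈ 0.01203423
lam^k = 4.42^1 = 4.42
k! = 1! = 1
P = 0.01203423 * 4.42 / 1 ≈ 0.053191

0.053191


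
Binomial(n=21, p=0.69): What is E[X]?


E[X] = n*p = 21 * 0.69 = 14.49

14.49


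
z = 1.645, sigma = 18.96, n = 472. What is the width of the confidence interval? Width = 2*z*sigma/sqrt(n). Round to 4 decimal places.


width = 2*z*sigma/sqrt(n)
2*z*sigma = 2 * 1.645 * 18.96 = 62.3784
sqrt(472) ≈ 21.725561
width = 62.3784 / 21.725561 ≈ 2.871199

2.8712


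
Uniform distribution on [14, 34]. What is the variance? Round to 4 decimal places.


Var = (b-a)^2 / 12
(b-a)^2 = (34 - 14)^2 = 400
Var = 400/12 ≈ 33.333333

33.3333


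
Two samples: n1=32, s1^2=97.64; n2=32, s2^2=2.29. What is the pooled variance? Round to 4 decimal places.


sp^2 = ((n1-1)*s1^2 + (n2-1)*s2^2)/(n1+n2-2)
(n1-1)*s1^2 = 31 * 97.64 = 3026.84
(n2-1)*s2^2 = 31 * 2.29 = 70.99
numerator = 3026.84 + 70.99 = 3097.83
n1+n2-2 = 62
sp^2 = 3097.83 / 62 = 49.965

49.9650


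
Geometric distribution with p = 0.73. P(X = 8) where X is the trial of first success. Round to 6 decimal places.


P = (1-p)^(k-1) * p
(1-p)^(k-1) = 0.27^7 ≈ 0.0001046035
P = 0.0001046035 * 0.73 ≈ 0.00007636058

0.000076


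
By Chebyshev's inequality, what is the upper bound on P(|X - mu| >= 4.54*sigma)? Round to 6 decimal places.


P <= 1/k^2
k^2 = 4.54^2 = 20.6116
1/k^2 = 1 / 20.6116 ≈ 0.04851637

0.048516


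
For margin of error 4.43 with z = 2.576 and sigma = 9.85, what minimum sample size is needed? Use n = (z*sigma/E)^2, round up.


z*sigma/E = 2.576 * 9.85 / 4.43 ≈ 5.727675
(z*sigma/E)^2 ≈ 32.806260
round up: n = 33

33


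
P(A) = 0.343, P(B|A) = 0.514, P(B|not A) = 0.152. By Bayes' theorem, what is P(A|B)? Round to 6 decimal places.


P(A|B) = P(B|A)*P(A) / P(B), P(B) = P(B|A)*P(A) + P(B|not A)*P(not A)
P(B|A)*P(A) = 0.514 * 0.343 = 0.176302
P(B|not A)*P(not A) = 0.152 * 0.657 = 0.099864
P(B) = 0.176302 + 0.099864 = 0.276166
P(A|B) = 0.176302 / 0.276166 ≈ 0.63839140

0.638391


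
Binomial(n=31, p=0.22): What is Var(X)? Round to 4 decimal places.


Var = n*p*(1-p) = 31 * 0.22 * 0.78 = 5.3196

5.3196


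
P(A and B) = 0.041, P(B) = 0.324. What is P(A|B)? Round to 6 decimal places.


P(A|B) = P(A and B) / P(B) = 0.041 / 0.324 = 41/324 ≈ 0.12654321

0.126543


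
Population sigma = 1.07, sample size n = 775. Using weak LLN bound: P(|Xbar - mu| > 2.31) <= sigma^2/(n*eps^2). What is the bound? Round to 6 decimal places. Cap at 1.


bound = min(1, sigma^2/(n*eps^2))
sigma^2 = 1.07^2 = 1.1449
n*eps^2 = 775 * 2.31^2 = 775 * 5.3361 = 4135.4775
sigma^2/(n*eps^2) = 1.1449 / 4135.4775 ≈ 0.00027685

0.000277


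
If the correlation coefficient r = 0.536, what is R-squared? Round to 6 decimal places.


R^2 = r^2 = (0.536)^2 = 0.287296

0.287296


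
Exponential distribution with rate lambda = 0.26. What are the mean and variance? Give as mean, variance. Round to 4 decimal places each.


mean = 1/lam, var = 1/lam^2
mean = 1 / 0.26 = 50/13 ≈ 3.846154
lam^2 = 0.26^2 = 0.0676
var = 1 / 0.0676 = 2500/169 ≈ 14.792899

3.8462, 14.7929


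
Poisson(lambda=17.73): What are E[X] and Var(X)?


E[X] = Var(X) = lambda = 17.73

17.73, 17.73


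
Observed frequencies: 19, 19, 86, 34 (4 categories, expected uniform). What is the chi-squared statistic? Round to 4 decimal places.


chi2 = sum((O-E)^2/E), E = total/4
total = 158, E = 158/4 = 39.5
(19 - 39.5)^2 / 39.5 = 420.25 / 39.5 = 1681/158 ≈ 10.639241
(19 - 39.5)^2 / 39.5 = 420.25 / 39.5 = 1681/158 ≈ 10.639241
(86 - 39.5)^2 / 39.5 = 2162.25 / 39.5 = 8649/158 ≈ 54.740506
(34 - 39.5)^2 / 39.5 = 30.25 / 39.5 = 121/158 ≈ 0.765823
chi2 = 6066/79 ≈ 76.784810

76.7848


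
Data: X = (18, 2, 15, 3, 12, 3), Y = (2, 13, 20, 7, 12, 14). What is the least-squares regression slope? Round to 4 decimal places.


b = sum((xi-xbar)(yi-ybar)) / sum((xi-xbar)^2)
n = 6, xbar = 53/6 ≈ 8.833333, ybar = 68/6 = 34/3 ≈ 11.333333
Sxy = sum((xi-xbar)(yi-ybar)) = -95/3 ≈ -31.666667
Sxx = sum((xi-xbar)^2) = 1481/6 ≈ 246.833333
b = Sxy / Sxx = -190/1481 ≈ -0.128292

-0.1283


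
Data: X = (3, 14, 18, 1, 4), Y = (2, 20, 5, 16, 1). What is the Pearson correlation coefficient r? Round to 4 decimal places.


r = sum((xi-xbar)(yi-ybar)) / sqrt(sum((xi-xbar)^2) * sum((yi-ybar)^2))
n = 5, xbar = 40/5 = 8, ybar = 44/5 = 8.8
Sxy = sum((xi-xbar)(yi-ybar)) = 44
Sxx = sum((xi-xbar)^2) = 226
Syy = sum((yi-ybar)^2) = 298.8
sqrt(Sxx*Syy) ≈ 259.863041
r = Sxy / sqrt(Sxx*Syy) = 44 / 259.863041 ≈ 0.169320

0.1693


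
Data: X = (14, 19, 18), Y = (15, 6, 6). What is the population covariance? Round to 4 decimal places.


Cov = (1/n)*sum((xi-xbar)(yi-ybar))
n = 3, xbar = 51/3 = 17, ybar = 27/3 = 9
sum((xi-xbar)(yi-ybar)) = -27
Cov = -27 / 3 = -9

-9.0000


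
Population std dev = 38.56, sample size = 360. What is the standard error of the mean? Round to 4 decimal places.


SE = sigma / sqrt(n)
sqrt(360) ≈ 18.973666
SE = 38.56 / 18.973666 ≈ 2.032290

2.0323


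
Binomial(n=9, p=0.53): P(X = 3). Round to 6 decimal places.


P = C(n,k) * p^k * (1-p)^(n-k)
C(9,3) = 84
p^k = 0.53^3 = 0.148877
(1-p)^(n-k) = 0.47^6 ≈ 0.01077922
P = 84 * 0.148877 * 0.01077922 ≈ 0.134801

0.134801


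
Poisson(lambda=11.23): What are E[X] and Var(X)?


E[X] = Var(X) = lambda = 11.23

11.23, 11.23


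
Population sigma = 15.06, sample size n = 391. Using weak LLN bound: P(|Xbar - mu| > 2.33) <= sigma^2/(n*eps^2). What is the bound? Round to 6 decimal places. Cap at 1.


bound = min(1, sigma^2/(n*eps^2))
sigma^2 = 15.06^2 = 226.8036
n*eps^2 = 391 * 2.33^2 = 391 * 5.4289 = 2122.6999
sigma^2/(n*eps^2) = 226.8036 / 2122.6999 ≈ 0.10684676

0.106847


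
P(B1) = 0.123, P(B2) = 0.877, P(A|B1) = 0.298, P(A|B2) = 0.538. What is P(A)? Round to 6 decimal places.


P(A) = P(A|B1)*P(B1) + P(A|B2)*P(B2)
P(A|B1)*P(B1) = 0.298 * 0.123 = 0.036654
P(A|B2)*P(B2) = 0.538 * 0.877 = 0.471826
P(A) = 0.036654 + 0.471826 = 0.50848

0.508480


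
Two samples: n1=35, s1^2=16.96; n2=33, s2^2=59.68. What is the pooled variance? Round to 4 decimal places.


sp^2 = ((n1-1)*s1^2 + (n2-1)*s2^2)/(n1+n2-2)
(n1-1)*s1^2 = 34 * 16.96 = 576.64
(n2-1)*s2^2 = 32 * 59.68 = 1909.76
numerator = 576.64 + 1909.76 = 2486.4
n1+n2-2 = 66
sp^2 = 2486.4 / 66 = 2072/55 ≈ 37.672727

37.6727


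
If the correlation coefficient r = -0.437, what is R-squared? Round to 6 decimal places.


R^2 = r^2 = (-0.437)^2 = 0.190969

0.190969


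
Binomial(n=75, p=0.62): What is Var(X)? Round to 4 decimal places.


Var = n*p*(1-p) = 75 * 0.62 * 0.38 = 17.67

17.6700


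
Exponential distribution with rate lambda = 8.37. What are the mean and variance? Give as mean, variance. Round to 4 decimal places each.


mean = 1/lam, var = 1/lam^2
mean = 1 / 8.37 = 100/837 ≈ 0.119474
lam^2 = 8.37^2 = 70.0569
var = 1 / 70.0569 ≈ 0.014274

0.1195, 0.0143


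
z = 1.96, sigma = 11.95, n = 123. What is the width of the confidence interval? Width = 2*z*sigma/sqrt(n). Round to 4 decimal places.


width = 2*z*sigma/sqrt(n)
2*z*sigma = 2 * 1.96 * 11.95 = 46.844
sqrt(123) ≈ 11.090537
width = 46.844 / 11.090537 ≈ 4.223781

4.2238


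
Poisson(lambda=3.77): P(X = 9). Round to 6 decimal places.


P = e^(-lam) * lam^k / k!
e^(-3.77) ≈ 0.02305206
lam^k = 3.77^9 ≈ 153841.020405
k! = 9! = 362880
P = 0.02305206 * 153841.020405 / 362880 ≈ 0.009773

0.009773


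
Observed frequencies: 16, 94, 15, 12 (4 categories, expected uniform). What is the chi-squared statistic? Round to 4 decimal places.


chi2 = sum((O-E)^2/E), E = total/4
total = 137, E = 137/4 = 34.25
(16 - 34.25)^2 / 34.25 = 333.0625 / 34.25 = 5329/548 ≈ 9.724453
(94 - 34.25)^2 / 34.25 = 3570.0625 / 34.25 = 57121/548 ≈ 104.235401
(15 - 34.25)^2 / 34.25 = 370.5625 / 34.25 = 5929/548 ≈ 10.819343
(12 - 34.25)^2 / 34.25 = 495.0625 / 34.25 = 7921/548 ≈ 14.454380
chi2 = 19075/137 ≈ 139.233577

139.2336


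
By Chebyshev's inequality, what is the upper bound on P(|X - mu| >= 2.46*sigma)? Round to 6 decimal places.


P <= 1/k^2
k^2 = 2.46^2 = 6.0516
1/k^2 = 1 / 6.0516 ≈ 0.16524555

0.165246


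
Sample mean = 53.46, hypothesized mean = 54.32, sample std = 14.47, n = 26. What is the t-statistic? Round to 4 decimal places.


t = (xbar - mu0) / (s/sqrt(n))
xbar - mu0 = 53.46 - 54.32 = -0.86
sqrt(26) ≈ 5.09901951
s/sqrt(n) = 14.47 / 5.09901951 ≈ 2.83780048
t = -0.86 / 2.83780048 ≈ -0.303052

-0.3031


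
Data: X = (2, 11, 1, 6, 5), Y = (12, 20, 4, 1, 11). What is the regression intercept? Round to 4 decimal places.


a = ybar - b*xbar, where b = sum((xi-xbar)(yi-ybar)) / sum((xi-xbar)^2)
n = 5, xbar = 25/5 = 5, ybar = 48/5 = 9.6
Sxy = sum((xi-xbar)(yi-ybar)) = 69
Sxx = sum((xi-xbar)^2) = 62
b = Sxy / Sxx = 69/62 ≈ 1.112903
a = 9.6 - 1.112903 * 5 = 1251/310 ≈ 4.035484

4.0355


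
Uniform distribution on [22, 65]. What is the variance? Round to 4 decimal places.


Var = (b-a)^2 / 12
(b-a)^2 = (65 - 22)^2 = 1849
Var = 1849/12 ≈ 154.083333

154.0833


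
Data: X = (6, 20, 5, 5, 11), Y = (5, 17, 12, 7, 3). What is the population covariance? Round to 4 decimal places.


Cov = (1/n)*sum((xi-xbar)(yi-ybar))
n = 5, xbar = 47/5 = 9.4, ybar = 44/5 = 8.8
sum((xi-xbar)(yi-ybar)) = 84.4
Cov = 84.4 / 5 = 16.88

16.8800


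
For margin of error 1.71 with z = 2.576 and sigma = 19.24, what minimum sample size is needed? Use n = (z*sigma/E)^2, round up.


z*sigma/E = 2.576 * 19.24 / 1.71 ≈ 28.983766
(z*sigma/E)^2 ≈ 840.058696
round up: n = 841

841


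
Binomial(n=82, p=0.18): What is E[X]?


E[X] = n*p = 82 * 0.18 = 14.76

14.76


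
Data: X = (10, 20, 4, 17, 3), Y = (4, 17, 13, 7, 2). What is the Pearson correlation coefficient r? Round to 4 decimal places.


r = sum((xi-xbar)(yi-ybar)) / sqrt(sum((xi-xbar)^2) * sum((yi-ybar)^2))
n = 5, xbar = 54/5 = 10.8, ybar = 43/5 = 8.6
Sxy = sum((xi-xbar)(yi-ybar)) = 92.6
Sxx = sum((xi-xbar)^2) = 230.8
Syy = sum((yi-ybar)^2) = 157.2
sqrt(Sxx*Syy) ≈ 190.477715
r = Sxy / sqrt(Sxx*Syy) = 92.6 / 190.477715 ≈ 0.486146

0.4861


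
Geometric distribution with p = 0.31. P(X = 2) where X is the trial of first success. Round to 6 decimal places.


P = (1-p)^(k-1) * p
(1-p)^(k-1) = 0.69^1 = 0.69
P = 0.69 * 0.31 = 0.2139

0.213900


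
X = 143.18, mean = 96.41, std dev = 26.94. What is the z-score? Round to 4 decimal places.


z = (X - mu) / sigma
X - mu = 143.18 - 96.41 = 46.77
z = 46.77 / 26.94 = 1559/898 ≈ 1.736080

1.7361


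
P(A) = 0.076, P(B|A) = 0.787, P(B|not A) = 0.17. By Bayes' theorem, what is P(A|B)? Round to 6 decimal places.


P(A|B) = P(B|A)*P(A) / P(B), P(B) = P(B|A)*P(A) + P(B|not A)*P(not A)
P(B|A)*P(A) = 0.787 * 0.076 = 0.059812
P(B|not A)*P(not A) = 0.17 * 0.924 = 0.15708
P(B) = 0.059812 + 0.15708 = 0.216892
P(A|B) = 0.059812 / 0.216892 ≈ 0.27576859

0.275769


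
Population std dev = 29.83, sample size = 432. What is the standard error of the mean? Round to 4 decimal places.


SE = sigma / sqrt(n)
sqrt(432) ≈ 20.784610
SE = 29.83 / 20.784610 ≈ 1.435197

1.4352


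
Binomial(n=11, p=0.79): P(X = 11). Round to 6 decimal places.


P = C(n,k) * p^k * (1-p)^(n-k)
C(11,11) = 1
p^k = 0.79^11 ≈ 0.07479938
(1-p)^(n-k) = 0.21^0 = 1
P = 1 * 0.07479938 * 1 ≈ 0.074799

0.074799


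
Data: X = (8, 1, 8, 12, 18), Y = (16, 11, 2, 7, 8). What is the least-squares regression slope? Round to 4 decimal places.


b = sum((xi-xbar)(yi-ybar)) / sum((xi-xbar)^2)
n = 5, xbar = 47/5 = 9.4, ybar = 44/5 = 8.8
Sxy = sum((xi-xbar)(yi-ybar)) = -30.6
Sxx = sum((xi-xbar)^2) = 155.2
b = Sxy / Sxx = -153/776 ≈ -0.197165

-0.1972


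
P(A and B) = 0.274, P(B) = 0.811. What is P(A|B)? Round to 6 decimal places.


P(A|B) = P(A and B) / P(B) = 0.274 / 0.811 = 274/811 ≈ 0.33785450

0.337855


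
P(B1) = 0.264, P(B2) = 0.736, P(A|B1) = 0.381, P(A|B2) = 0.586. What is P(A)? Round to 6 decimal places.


P(A) = P(A|B1)*P(B1) + P(A|B2)*P(B2)
P(A|B1)*P(B1) = 0.381 * 0.264 = 0.100584
P(A|B2)*P(B2) = 0.586 * 0.736 = 0.431296
P(A) = 0.100584 + 0.431296 = 0.53188

0.531880


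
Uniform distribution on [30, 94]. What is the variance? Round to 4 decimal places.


Var = (b-a)^2 / 12
(b-a)^2 = (94 - 30)^2 = 4096
Var = 4096/12 ≈ 341.333333

341.3333


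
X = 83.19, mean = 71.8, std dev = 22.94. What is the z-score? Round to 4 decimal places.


z = (X - mu) / sigma
X - mu = 83.19 - 71.8 = 11.39
z = 11.39 / 22.94 = 1139/2294 ≈ 0.496513

0.4965


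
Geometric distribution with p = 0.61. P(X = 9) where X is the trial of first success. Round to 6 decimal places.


P = (1-p)^(k-1) * p
(1-p)^(k-1) = 0.39^8 ≈ 0.0005352009
P = 0.0005352009 * 0.61 ≈ 0.0003264726

0.000326


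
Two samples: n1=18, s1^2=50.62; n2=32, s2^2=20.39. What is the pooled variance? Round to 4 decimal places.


sp^2 = ((n1-1)*s1^2 + (n2-1)*s2^2)/(n1+n2-2)
(n1-1)*s1^2 = 17 * 50.62 = 860.54
(n2-1)*s2^2 = 31 * 20.39 = 632.09
numerator = 860.54 + 632.09 = 1492.63
n1+n2-2 = 48
sp^2 = 1492.63 / 48 = 149263/4800 ≈ 31.096458

31.0965


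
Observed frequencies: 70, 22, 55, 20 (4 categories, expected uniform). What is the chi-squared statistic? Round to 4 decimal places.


chi2 = sum((O-E)^2/E), E = total/4
total = 167, E = 167/4 = 41.75
(70 - 41.75)^2 / 41.75 = 798.0625 / 41.75 = 12769/668 ≈ 19.115269
(22 - 41.75)^2 / 41.75 = 390.0625 / 41.75 = 6241/668 ≈ 9.342814
(55 - 41.75)^2 / 41.75 = 175.5625 / 41.75 = 2809/668 ≈ 4.205090
(20 - 41.75)^2 / 41.75 = 473.0625 / 41.75 = 7569/668 ≈ 11.330838
chi2 = 7347/167 ≈ 43.994012

43.9940


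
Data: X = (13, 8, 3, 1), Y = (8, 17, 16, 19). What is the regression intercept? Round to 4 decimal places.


a = ybar - b*xbar, where b = sum((xi-xbar)(yi-ybar)) / sum((xi-xbar)^2)
n = 4, xbar = 25/4 = 6.25, ybar = 60/4 = 15
Sxy = sum((xi-xbar)(yi-ybar)) = -68
Sxx = sum((xi-xbar)^2) = 86.75
b = Sxy / Sxx = -272/347 ≈ -0.783862
a = 15 - (-0.783862) * 6.25 = 6905/347 ≈ 19.899135

19.8991


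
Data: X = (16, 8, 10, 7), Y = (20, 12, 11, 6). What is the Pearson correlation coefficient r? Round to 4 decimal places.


r = sum((xi-xbar)(yi-ybar)) / sqrt(sum((xi-xbar)^2) * sum((yi-ybar)^2))
n = 4, xbar = 41/4 = 10.25, ybar = 49/4 = 12.25
Sxy = sum((xi-xbar)(yi-ybar)) = 65.75
Sxx = sum((xi-xbar)^2) = 48.75
Syy = sum((yi-ybar)^2) = 100.75
sqrt(Sxx*Syy) ≈ 70.082541
r = Sxy / sqrt(Sxx*Syy) = 65.75 / 70.082541 ≈ 0.938179

0.9382


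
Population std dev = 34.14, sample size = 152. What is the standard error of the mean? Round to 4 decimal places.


SE = sigma / sqrt(n)
sqrt(152) ≈ 12.328828
SE = 34.14 / 12.328828 ≈ 2.769120

2.7691


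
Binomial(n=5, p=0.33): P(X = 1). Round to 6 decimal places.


P = C(n,k) * p^k * (1-p)^(n-k)
C(5,1) = 5
p^k = 0.33^1 = 0.33
(1-p)^(n-k) = 0.67^4 ≈ 0.2015112
P = 5 * 0.33 * 0.2015112 ≈ 0.332493

0.332493


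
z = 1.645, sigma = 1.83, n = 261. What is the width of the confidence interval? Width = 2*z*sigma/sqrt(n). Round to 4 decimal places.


width = 2*z*sigma/sqrt(n)
2*z*sigma = 2 * 1.645 * 1.83 = 6.0207
sqrt(261) ≈ 16.155494
width = 6.0207 / 16.155494 ≈ 0.372672

0.3727


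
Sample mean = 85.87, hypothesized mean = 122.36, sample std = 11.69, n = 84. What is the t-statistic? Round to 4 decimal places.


t = (xbar - mu0) / (s/sqrt(n))
xbar - mu0 = 85.87 - 122.36 = -36.49
sqrt(84) ≈ 9.16515139
s/sqrt(n) = 11.69 / 9.16515139 ≈ 1.27548357
t = -36.49 / 1.27548357 ≈ -28.608757

-28.6088


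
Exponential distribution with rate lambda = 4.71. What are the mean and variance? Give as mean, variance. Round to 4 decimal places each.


mean = 1/lam, var = 1/lam^2
mean = 1 / 4.71 = 100/471 ≈ 0.212314
lam^2 = 4.71^2 = 22.1841
var = 1 / 22.1841 ≈ 0.045077

0.2123, 0.0451


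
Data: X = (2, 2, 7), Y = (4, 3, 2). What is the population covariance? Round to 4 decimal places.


Cov = (1/n)*sum((xi-xbar)(yi-ybar))
n = 3, xbar = 11/3 ≈ 3.666667, ybar = 9/3 = 3
sum((xi-xbar)(yi-ybar)) = -5
Cov = -5 / 3 = -5/3 ≈ -1.666667

-1.6667


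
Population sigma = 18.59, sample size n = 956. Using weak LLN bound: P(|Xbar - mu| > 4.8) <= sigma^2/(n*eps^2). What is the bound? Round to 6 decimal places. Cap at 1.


bound = min(1, sigma^2/(n*eps^2))
sigma^2 = 18.59^2 = 345.5881
n*eps^2 = 956 * 4.8^2 = 956 * 23.04 = 22026.24
sigma^2/(n*eps^2) = 345.5881 / 22026.24 ≈ 0.01568984

0.015690


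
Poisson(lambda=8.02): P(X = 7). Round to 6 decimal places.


P = e^(-lam) * lam^k / k!
e^(-8.02) ≈ 0.0003288200
lam^k = 8.02^7 ≈ 2134128.560952
k! = 7! = 5040
P = 0.0003288200 * 2134128.560952 / 5040 ≈ 0.139235

0.139235


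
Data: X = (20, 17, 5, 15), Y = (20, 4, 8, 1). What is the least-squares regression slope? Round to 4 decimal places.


b = sum((xi-xbar)(yi-ybar)) / sum((xi-xbar)^2)
n = 4, xbar = 57/4 = 14.25, ybar = 33/4 = 8.25
Sxy = sum((xi-xbar)(yi-ybar)) = 52.75
Sxx = sum((xi-xbar)^2) = 126.75
b = Sxy / Sxx = 211/507 ≈ 0.416174

0.4162


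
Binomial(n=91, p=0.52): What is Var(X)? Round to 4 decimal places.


Var = n*p*(1-p) = 91 * 0.52 * 0.48 = 22.7136

22.7136


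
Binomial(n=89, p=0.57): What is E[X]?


E[X] = n*p = 89 * 0.57 = 50.73

50.73


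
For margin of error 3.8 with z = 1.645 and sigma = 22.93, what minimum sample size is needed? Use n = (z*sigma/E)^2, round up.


z*sigma/E = 1.645 * 22.93 / 3.8 ≈ 9.926276
(z*sigma/E)^2 ≈ 98.530961
round up: n = 99

99


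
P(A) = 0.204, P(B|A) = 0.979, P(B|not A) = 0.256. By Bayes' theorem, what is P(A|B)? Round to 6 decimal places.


P(A|B) = P(B|A)*P(A) / P(B), P(B) = P(B|A)*P(A) + P(B|not A)*P(not A)
P(B|A)*P(A) = 0.979 * 0.204 = 0.199716
P(B|not A)*P(not A) = 0.256 * 0.796 = 0.203776
P(B) = 0.199716 + 0.203776 = 0.403492
P(A|B) = 0.199716 / 0.403492 ≈ 0.49496892

0.494969


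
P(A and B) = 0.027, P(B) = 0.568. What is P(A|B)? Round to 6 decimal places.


P(A|B) = P(A and B) / P(B) = 0.027 / 0.568 = 27/568 ≈ 0.04753521

0.047535


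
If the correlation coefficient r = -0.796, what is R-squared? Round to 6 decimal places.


R^2 = r^2 = (-0.796)^2 = 0.633616

0.633616


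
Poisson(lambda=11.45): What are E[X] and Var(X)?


E[X] = Var(X) = lambda = 11.45

11.45, 11.45


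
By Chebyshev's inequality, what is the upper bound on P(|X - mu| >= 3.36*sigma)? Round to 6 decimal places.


P <= 1/k^2
k^2 = 3.36^2 = 11.2896
1/k^2 = 1 / 11.2896 = 625/7056 ≈ 0.08857710

0.088577


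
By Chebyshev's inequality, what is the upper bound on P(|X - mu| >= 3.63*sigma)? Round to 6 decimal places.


P <= 1/k^2
k^2 = 3.63^2 = 13.1769
1/k^2 = 1 / 13.1769 ≈ 0.07589038

0.075890


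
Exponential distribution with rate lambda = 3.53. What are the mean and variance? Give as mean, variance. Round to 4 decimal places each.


mean = 1/lam, var = 1/lam^2
mean = 1 / 3.53 = 100/353 ≈ 0.283286
lam^2 = 3.53^2 = 12.4609
var = 1 / 12.4609 ≈ 0.080251

0.2833, 0.0803


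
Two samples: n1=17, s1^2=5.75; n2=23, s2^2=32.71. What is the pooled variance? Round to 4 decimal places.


sp^2 = ((n1-1)*s1^2 + (n2-1)*s2^2)/(n1+n2-2)
(n1-1)*s1^2 = 16 * 5.75 = 92
(n2-1)*s2^2 = 22 * 32.71 = 719.62
numerator = 92 + 719.62 = 811.62
n1+n2-2 = 38
sp^2 = 811.62 / 38 = 40581/1900 ≈ 21.358421

21.3584


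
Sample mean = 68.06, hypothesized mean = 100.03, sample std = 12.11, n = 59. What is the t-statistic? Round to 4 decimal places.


t = (xbar - mu0) / (s/sqrt(n))
xbar - mu0 = 68.06 - 100.03 = -31.97
sqrt(59) ≈ 7.68114575
s/sqrt(n) = 12.11 / 7.68114575 ≈ 1.57658771
t = -31.97 / 1.57658771 ≈ -20.277971

-20.2780


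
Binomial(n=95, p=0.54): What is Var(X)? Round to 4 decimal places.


Var = n*p*(1-p) = 95 * 0.54 * 0.46 = 23.598

23.5980


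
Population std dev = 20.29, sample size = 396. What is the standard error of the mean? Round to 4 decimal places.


SE = sigma / sqrt(n)
sqrt(396) ≈ 19.899749
SE = 20.29 / 19.899749 ≈ 1.019611

1.0196


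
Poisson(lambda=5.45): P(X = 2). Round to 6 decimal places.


P = e^(-lam) * lam^k / k!
e^(-5.45) ≈ 0.004296305
lam^k = 5.45^2 = 29.7025
k! = 2! = 2
P = 0.004296305 * 29.7025 / 2 ≈ 0.063805

0.063805


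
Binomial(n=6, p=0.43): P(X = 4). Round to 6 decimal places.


P = C(n,k) * p^k * (1-p)^(n-k)
C(6,4) = 15
p^k = 0.43^4 = 0.03418801
(1-p)^(n-k) = 0.57^2 = 0.3249
P = 15 * 0.03418801 * 0.3249 ≈ 0.166615

0.166615


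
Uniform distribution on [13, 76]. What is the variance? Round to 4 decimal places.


Var = (b-a)^2 / 12
(b-a)^2 = (76 - 13)^2 = 3969
Var = 3969/12 = 330.75

330.7500


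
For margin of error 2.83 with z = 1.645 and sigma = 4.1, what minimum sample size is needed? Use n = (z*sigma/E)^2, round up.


z*sigma/E = 1.645 * 4.1 / 2.83 = 13489/5660 ≈ 2.383216
(z*sigma/E)^2 ≈ 5.679716
round up: n = 6

6


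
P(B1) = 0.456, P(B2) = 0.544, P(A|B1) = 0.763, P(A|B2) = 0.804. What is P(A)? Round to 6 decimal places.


P(A) = P(A|B1)*P(B1) + P(A|B2)*P(B2)
P(A|B1)*P(B1) = 0.763 * 0.456 = 0.347928
P(A|B2)*P(B2) = 0.804 * 0.544 = 0.437376
P(A) = 0.347928 + 0.437376 = 0.785304

0.785304


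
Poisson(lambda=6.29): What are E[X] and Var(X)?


E[X] = Var(X) = lambda = 6.29

6.29, 6.29


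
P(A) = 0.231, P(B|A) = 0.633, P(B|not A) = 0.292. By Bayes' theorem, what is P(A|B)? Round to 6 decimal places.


P(A|B) = P(B|A)*P(A) / P(B), P(B) = P(B|A)*P(A) + P(B|not A)*P(not A)
P(B|A)*P(A) = 0.633 * 0.231 = 0.146223
P(B|not A)*P(not A) = 0.292 * 0.769 = 0.224548
P(B) = 0.146223 + 0.224548 = 0.370771
P(A|B) = 0.146223 / 0.370771 ≈ 0.39437550

0.394376


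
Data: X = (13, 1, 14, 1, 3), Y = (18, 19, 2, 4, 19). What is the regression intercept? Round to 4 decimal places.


a = ybar - b*xbar, where b = sum((xi-xbar)(yi-ybar)) / sum((xi-xbar)^2)
n = 5, xbar = 32/5 = 6.4, ybar = 62/5 = 12.4
Sxy = sum((xi-xbar)(yi-ybar)) = -54.8
Sxx = sum((xi-xbar)^2) = 171.2
b = Sxy / Sxx = -137/428 ≈ -0.320093
a = 12.4 - (-0.320093) * 6.4 = 1546/107 ≈ 14.448598

14.4486


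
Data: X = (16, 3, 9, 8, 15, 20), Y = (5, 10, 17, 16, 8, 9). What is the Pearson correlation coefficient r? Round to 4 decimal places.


r = sum((xi-xbar)(yi-ybar)) / sqrt(sum((xi-xbar)^2) * sum((yi-ybar)^2))
n = 6, xbar = 71/6 ≈ 11.833333, ybar = 65/6 ≈ 10.833333
Sxy = sum((xi-xbar)(yi-ybar)) = -469/6 ≈ -78.166667
Sxx = sum((xi-xbar)^2) = 1169/6 ≈ 194.833333
Syy = sum((yi-ybar)^2) = 665/6 ≈ 110.833333
sqrt(Sxx*Syy) ≈ 146.949065
r = Sxy / sqrt(Sxx*Syy) = -78.166667 / 146.949065 ≈ -0.531930

-0.5319


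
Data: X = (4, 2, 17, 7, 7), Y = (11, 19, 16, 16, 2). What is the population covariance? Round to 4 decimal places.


Cov = (1/n)*sum((xi-xbar)(yi-ybar))
n = 5, xbar = 37/5 = 7.4, ybar = 64/5 = 12.8
sum((xi-xbar)(yi-ybar)) = 6.4
Cov = 6.4 / 5 = 1.28

1.2800


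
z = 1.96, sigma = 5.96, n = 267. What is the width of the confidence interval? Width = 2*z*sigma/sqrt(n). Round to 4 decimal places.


width = 2*z*sigma/sqrt(n)
2*z*sigma = 2 * 1.96 * 5.96 = 23.3632
sqrt(267) ≈ 16.340135
width = 23.3632 / 16.340135 ≈ 1.429805

1.4298


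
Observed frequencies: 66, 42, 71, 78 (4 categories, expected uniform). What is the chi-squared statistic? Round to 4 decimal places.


chi2 = sum((O-E)^2/E), E = total/4
total = 257, E = 257/4 = 64.25
(66 - 64.25)^2 / 64.25 = 3.0625 / 64.25 = 49/1028 ≈ 0.047665
(42 - 64.25)^2 / 64.25 = 495.0625 / 64.25 = 7921/1028 ≈ 7.705253
(71 - 64.25)^2 / 64.25 = 45.5625 / 64.25 = 729/1028 ≈ 0.709144
(78 - 64.25)^2 / 64.25 = 189.0625 / 64.25 = 3025/1028 ≈ 2.942607
chi2 = 2931/257 ≈ 11.404669

11.4047


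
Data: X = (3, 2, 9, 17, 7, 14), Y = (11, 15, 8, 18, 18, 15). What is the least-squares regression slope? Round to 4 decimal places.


b = sum((xi-xbar)(yi-ybar)) / sum((xi-xbar)^2)
n = 6, xbar = 52/6 = 26/3 ≈ 8.666667, ybar = 85/6 ≈ 14.166667
Sxy = sum((xi-xbar)(yi-ybar)) = 121/3 ≈ 40.333333
Sxx = sum((xi-xbar)^2) = 532/3 ≈ 177.333333
b = Sxy / Sxx = 121/532 ≈ 0.227444

0.2274


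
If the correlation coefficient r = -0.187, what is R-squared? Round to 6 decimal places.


R^2 = r^2 = (-0.187)^2 = 0.034969

0.034969


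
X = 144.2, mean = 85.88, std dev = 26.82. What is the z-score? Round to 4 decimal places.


z = (X - mu) / sigma
X - mu = 144.2 - 85.88 = 58.32
z = 58.32 / 26.82 = 324/149 ≈ 2.174497

2.1745


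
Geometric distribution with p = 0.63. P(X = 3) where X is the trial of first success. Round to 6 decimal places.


P = (1-p)^(k-1) * p
(1-p)^(k-1) = 0.37^2 = 0.1369
P = 0.1369 * 0.63 = 0.086247

0.086247


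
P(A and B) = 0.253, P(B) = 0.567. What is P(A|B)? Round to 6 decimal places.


P(A|B) = P(A and B) / P(B) = 0.253 / 0.567 = 253/567 ≈ 0.44620811

0.446208


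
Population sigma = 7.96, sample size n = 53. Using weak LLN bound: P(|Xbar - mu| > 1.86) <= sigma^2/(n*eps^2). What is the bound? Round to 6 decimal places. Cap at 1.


bound = min(1, sigma^2/(n*eps^2))
sigma^2 = 7.96^2 = 63.3616
n*eps^2 = 53 * 1.86^2 = 53 * 3.4596 = 183.3588
sigma^2/(n*eps^2) = 63.3616 / 183.3588 ≈ 0.34556073

0.345561


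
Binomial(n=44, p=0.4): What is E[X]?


E[X] = n*p = 44 * 0.4 = 17.6

17.6


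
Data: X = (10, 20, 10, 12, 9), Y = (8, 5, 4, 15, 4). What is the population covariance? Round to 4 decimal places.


Cov = (1/n)*sum((xi-xbar)(yi-ybar))
n = 5, xbar = 61/5 = 12.2, ybar = 36/5 = 7.2
sum((xi-xbar)(yi-ybar)) = -3.2
Cov = -3.2 / 5 = -0.64

-0.6400


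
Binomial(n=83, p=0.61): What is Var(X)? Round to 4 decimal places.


Var = n*p*(1-p) = 83 * 0.61 * 0.39 = 19.7457

19.7457


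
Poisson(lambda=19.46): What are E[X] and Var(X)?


E[X] = Var(X) = lambda = 19.46

19.46, 19.46


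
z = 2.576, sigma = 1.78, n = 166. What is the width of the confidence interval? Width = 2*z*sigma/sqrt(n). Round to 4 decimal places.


width = 2*z*sigma/sqrt(n)
2*z*sigma = 2 * 2.576 * 1.78 = 9.17056
sqrt(166) ≈ 12.884099
width = 9.17056 / 12.884099 ≈ 0.711773

0.7118


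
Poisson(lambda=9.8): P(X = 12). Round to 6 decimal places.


P = e^(-lam) * lam^k / k!
e^(-9.8) ≈ 0.00005545160
lam^k = 9.8^12 ≈ 784716723734.800033
k! = 12! = 479001600
P = 0.00005545160 * 784716723734.800033 / 479001600 ≈ 0.090843

0.090843


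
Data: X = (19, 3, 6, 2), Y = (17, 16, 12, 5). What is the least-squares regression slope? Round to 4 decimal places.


b = sum((xi-xbar)(yi-ybar)) / sum((xi-xbar)^2)
n = 4, xbar = 30/4 = 7.5, ybar = 50/4 = 12.5
Sxy = sum((xi-xbar)(yi-ybar)) = 78
Sxx = sum((xi-xbar)^2) = 185
b = Sxy / Sxx = 78/185 ≈ 0.421622

0.4216


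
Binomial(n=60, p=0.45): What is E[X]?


E[X] = n*p = 60 * 0.45 = 27

27


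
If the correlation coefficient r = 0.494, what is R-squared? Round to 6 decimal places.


R^2 = r^2 = (0.494)^2 = 0.244036

0.244036


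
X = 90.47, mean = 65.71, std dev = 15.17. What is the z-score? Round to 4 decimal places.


z = (X - mu) / sigma
X - mu = 90.47 - 65.71 = 24.76
z = 24.76 / 15.17 = 2476/1517 ≈ 1.632169

1.6322


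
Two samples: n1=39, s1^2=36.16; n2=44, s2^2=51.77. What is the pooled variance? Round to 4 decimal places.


sp^2 = ((n1-1)*s1^2 + (n2-1)*s2^2)/(n1+n2-2)
(n1-1)*s1^2 = 38 * 36.16 = 1374.08
(n2-1)*s2^2 = 43 * 51.77 = 2226.11
numerator = 1374.08 + 2226.11 = 3600.19
n1+n2-2 = 81
sp^2 = 3600.19 / 81 = 360019/8100 ≈ 44.446790

44.4468
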